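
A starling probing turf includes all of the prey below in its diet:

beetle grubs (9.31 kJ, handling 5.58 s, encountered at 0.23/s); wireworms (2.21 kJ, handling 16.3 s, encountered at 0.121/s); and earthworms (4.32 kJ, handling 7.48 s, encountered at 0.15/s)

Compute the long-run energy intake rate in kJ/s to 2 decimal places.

R = (0.23×9.31 + 0.121×2.21 + 0.15×4.32) / (1 + 0.23×5.58 + 0.121×16.3 + 0.15×7.48) = 3.057/5.378 = 0.5684 kJ/s.

0.57 kJ/s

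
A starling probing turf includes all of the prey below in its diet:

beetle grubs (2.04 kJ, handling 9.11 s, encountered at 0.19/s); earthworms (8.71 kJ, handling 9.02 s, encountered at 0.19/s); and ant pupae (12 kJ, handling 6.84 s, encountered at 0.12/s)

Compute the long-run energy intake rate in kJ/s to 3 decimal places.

R = Σλ_iE_i / (1 + Σλ_ih_i)
Numerator: 0.19×2.04 + 0.19×8.71 + 0.12×12 = 3.483
Denominator: 1 + 0.19×9.11 + 0.19×9.02 + 0.12×6.84 = 5.265
R = 3.483/5.265 = 0.6614 kJ/s

0.661 kJ/s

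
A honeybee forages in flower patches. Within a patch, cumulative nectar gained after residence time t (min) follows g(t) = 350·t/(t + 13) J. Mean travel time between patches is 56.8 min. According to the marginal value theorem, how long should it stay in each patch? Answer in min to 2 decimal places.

27.17 min

Maximise g(t)/(T+t): set derivative to zero → g'(t)(T+t) = g(t).
g'(t) = 350·13/(t + 13)². Setting 350·13/(t+13)² = 350t/[(t+13)(56.8+t)] gives 13(56.8+t) = t(t+13), so t² = 13×56.8 = 738.4.
t* = √738.4 = 27.17 min.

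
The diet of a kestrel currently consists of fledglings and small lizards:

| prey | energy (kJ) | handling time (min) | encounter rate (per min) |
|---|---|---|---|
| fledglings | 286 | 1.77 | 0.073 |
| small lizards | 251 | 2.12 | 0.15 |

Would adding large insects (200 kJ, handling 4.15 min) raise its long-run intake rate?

Current rate: (0.073×286 + 0.15×251)/(1 + 0.073×1.77 + 0.15×2.12) = 40.44 kJ/min.
large insects: E/h = 200/4.15 = 48.19 kJ/min.
48.19 > 40.44, so adding large insects raises the average — include it.

Yes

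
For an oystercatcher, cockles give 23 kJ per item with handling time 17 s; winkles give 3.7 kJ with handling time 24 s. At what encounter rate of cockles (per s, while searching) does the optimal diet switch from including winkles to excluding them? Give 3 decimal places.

At the threshold, the rate on cockles alone equals the profitability of winkles: λ·23/(1 + λ·17) = 3.7/24 = 0.1542.
Rearranging, λ(23 − 0.1542×17) = 0.1542, so λ = 0.1542/20.38 = 0.007565 per s.

0.008 per s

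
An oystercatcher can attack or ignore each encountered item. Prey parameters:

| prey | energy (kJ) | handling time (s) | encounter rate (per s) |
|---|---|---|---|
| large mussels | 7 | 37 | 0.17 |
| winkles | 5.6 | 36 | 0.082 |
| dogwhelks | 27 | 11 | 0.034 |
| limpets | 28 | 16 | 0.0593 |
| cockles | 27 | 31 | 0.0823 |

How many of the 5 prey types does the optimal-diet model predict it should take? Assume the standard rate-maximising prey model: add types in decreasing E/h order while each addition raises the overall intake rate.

2

Rank by E/h (kJ/s): dogwhelks 2.45, limpets 1.75, cockles 0.871, large mussels 0.189, winkles 0.156. Include each in turn until the next type's E/h falls below the running intake rate.
Rate on top 1: 0.6681. limpets: 1.75 > 0.6681 → include.
Rate on top 2: 1.11. cockles: 0.871 < 1.11 → exclude; stop.
Optimal diet: dogwhelks, limpets — 2 of 5 types.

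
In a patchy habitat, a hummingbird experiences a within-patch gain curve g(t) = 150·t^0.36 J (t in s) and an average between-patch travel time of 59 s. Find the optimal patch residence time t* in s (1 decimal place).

Optimal t* satisfies g'(t*) = g(t*)/(T + t*).
g'(t) = 0.36·150·t^-0.64. Setting 0.36·150·t^-0.64 = 150·t^0.36/(59+t) gives 0.36(59+t) = t, so 0.64·t = 0.36×59.
t* = 0.36×59/0.64 = 33.19 s.

33.2 s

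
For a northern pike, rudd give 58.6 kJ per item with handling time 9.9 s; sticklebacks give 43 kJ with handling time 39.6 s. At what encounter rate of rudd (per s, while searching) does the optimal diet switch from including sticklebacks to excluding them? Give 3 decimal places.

0.023 per s

At the threshold, the rate on rudd alone equals the profitability of sticklebacks: λ·58.6/(1 + λ·9.9) = 43/39.6 = 1.086.
Rearranging, λ(58.6 − 1.086×9.9) = 1.086, so λ = 1.086/47.85 = 0.02269 per s.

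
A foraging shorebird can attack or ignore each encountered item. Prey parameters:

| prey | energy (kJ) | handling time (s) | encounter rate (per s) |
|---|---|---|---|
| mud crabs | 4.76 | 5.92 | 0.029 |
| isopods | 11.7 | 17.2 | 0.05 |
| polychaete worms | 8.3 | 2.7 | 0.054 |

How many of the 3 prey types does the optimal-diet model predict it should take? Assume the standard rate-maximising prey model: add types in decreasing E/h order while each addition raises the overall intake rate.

Rank by E/h (kJ/s): polychaete worms 3.07, mud crabs 0.804, isopods 0.68. Include each in turn until the next type's E/h falls below the running intake rate.
Rate on top 1: 0.3912. mud crabs: 0.804 > 0.3912 → include.
Rate on top 2: 0.445. isopods: 0.68 > 0.445 → include.
Optimal diet: polychaete worms, mud crabs, isopods — 3 of 3 types.

3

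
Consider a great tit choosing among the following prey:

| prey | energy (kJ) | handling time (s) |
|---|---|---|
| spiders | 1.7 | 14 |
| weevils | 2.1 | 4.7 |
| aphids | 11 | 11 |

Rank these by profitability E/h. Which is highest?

aphids

Profitability E/h (kJ/s): spiders = 1.7/14 = 0.121, weevils = 2.1/4.7 = 0.447, aphids = 11/11 = 1.
Ranked: aphids > weevils > spiders.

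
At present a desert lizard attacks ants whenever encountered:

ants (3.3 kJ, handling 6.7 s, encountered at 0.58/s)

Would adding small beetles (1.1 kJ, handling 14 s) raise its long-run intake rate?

No

Intake rate on the current diet: R = (0.58×3.3) / (1 + 0.58×6.7) = 1.914/4.886 = 0.3917 kJ/s.
Profitability of small beetles: 1.1/14 = 0.07857 kJ/s.
Since 0.07857 < R, time spent handling small beetles is better spent searching.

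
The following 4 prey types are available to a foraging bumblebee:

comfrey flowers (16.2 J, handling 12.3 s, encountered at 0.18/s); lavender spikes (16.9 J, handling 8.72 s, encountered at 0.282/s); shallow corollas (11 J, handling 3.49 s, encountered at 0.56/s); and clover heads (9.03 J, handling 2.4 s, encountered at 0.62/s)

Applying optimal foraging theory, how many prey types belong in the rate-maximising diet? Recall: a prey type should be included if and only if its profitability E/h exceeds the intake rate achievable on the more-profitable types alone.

Rank by E/h (J/s): clover heads 3.76, shallow corollas 3.15, lavender spikes 1.94, comfrey flowers 1.32. Include each in turn until the next type's E/h falls below the running intake rate.
Rate on top 1: 2.25. shallow corollas: 3.15 > 2.25 → include.
Rate on top 2: 2.647. lavender spikes: 1.94 < 2.647 → exclude; stop.
Optimal diet: clover heads, shallow corollas — 2 of 4 types.

2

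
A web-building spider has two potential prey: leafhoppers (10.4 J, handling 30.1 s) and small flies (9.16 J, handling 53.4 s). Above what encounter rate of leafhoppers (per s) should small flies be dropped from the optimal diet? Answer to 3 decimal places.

0.033 per s

At the threshold, the rate on leafhoppers alone equals the profitability of small flies: λ·10.4/(1 + λ·30.1) = 9.16/53.4 = 0.1715.
Rearranging, λ(10.4 − 0.1715×30.1) = 0.1715, so λ = 0.1715/5.237 = 0.03276 per s.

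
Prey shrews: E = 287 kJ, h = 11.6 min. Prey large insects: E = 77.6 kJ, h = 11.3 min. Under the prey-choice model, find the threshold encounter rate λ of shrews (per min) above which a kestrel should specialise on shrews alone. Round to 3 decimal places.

0.033 per min

At the threshold, the rate on shrews alone equals the profitability of large insects: λ·287/(1 + λ·11.6) = 77.6/11.3 = 6.867.
Rearranging, λ(287 − 6.867×11.6) = 6.867, so λ = 6.867/207.3 = 0.03312 per min.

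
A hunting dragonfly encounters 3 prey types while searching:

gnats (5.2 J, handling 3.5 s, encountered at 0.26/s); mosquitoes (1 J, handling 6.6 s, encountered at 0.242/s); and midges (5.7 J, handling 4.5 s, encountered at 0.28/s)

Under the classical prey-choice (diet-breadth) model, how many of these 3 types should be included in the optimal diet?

2

Profitabilities (E/h, J/s): gnats 1.49, midges 1.27, mosquitoes 0.152. Add prey in this order while the next type's profitability exceeds the intake rate on those already taken.
Rate on top 1: 0.7079. midges: 1.27 > 0.7079 → include.
Rate on top 2: 0.93. mosquitoes: 0.152 < 0.93 → exclude; stop.
Optimal diet: gnats, midges — 2 of 3 types.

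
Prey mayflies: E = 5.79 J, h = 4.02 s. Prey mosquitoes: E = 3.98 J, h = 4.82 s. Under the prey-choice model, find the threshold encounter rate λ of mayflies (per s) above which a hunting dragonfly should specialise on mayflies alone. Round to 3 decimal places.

At the threshold, the rate on mayflies alone equals the profitability of mosquitoes: λ·5.79/(1 + λ·4.02) = 3.98/4.82 = 0.8257.
Rearranging, λ(5.79 − 0.8257×4.02) = 0.8257, so λ = 0.8257/2.471 = 0.3342 per s.

0.334 per s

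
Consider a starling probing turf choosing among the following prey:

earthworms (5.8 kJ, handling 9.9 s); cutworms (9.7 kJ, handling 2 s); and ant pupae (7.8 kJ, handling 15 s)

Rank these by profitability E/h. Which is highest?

In descending order of E/h:
cutworms: 9.7/2 = 4.85 kJ/s
earthworms: 5.8/9.9 = 0.586 kJ/s
ant pupae: 7.8/15 = 0.52 kJ/s

cutworms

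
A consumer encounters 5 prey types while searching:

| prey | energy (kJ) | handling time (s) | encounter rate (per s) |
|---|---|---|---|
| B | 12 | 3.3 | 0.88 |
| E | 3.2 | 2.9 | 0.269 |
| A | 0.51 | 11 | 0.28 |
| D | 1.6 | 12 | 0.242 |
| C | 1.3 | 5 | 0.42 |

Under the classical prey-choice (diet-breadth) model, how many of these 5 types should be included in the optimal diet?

Profitabilities (E/h, kJ/s): B 3.64, E 1.1, C 0.26, D 0.133, A 0.0464. Add prey in this order while the next type's profitability exceeds the intake rate on those already taken.
Rate on top 1: 2.705. E: 1.1 < 2.705 → exclude; stop.
Optimal diet: B — 1 of 5 types.

1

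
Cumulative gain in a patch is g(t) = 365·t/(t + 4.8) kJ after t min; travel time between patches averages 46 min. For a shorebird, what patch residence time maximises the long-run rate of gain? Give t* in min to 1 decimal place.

14.9 min

By the marginal value theorem, leave when the instantaneous gain rate g'(t) equals the habitat-wide average g(t)/(T + t).
g'(t) = 365·4.8/(t + 4.8)². Setting 365·4.8/(t+4.8)² = 365t/[(t+4.8)(46+t)] gives 4.8(46+t) = t(t+4.8), so t² = 4.8×46 = 220.8.
t* = √220.8 = 14.86 min.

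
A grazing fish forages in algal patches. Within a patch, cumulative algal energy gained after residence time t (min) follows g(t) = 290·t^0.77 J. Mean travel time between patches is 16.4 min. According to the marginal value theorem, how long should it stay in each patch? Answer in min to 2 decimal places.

By the marginal value theorem, leave when the instantaneous gain rate g'(t) equals the habitat-wide average g(t)/(T + t).
g'(t) = 0.77·290·t^-0.23. Setting 0.77·290·t^-0.23 = 290·t^0.77/(16.4+t) gives 0.77(16.4+t) = t, so 0.23·t = 0.77×16.4.
t* = 0.77×16.4/0.23 = 54.9 min.

54.90 min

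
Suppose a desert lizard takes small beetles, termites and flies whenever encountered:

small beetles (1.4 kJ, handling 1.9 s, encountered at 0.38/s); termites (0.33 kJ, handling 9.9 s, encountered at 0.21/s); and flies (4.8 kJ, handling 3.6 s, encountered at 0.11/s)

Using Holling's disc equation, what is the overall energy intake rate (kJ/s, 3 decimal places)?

0.269 kJ/s

R = Σλ_iE_i / (1 + Σλ_ih_i)
Numerator: 0.38×1.4 + 0.21×0.33 + 0.11×4.8 = 1.129
Denominator: 1 + 0.38×1.9 + 0.21×9.9 + 0.11×3.6 = 4.197
R = 1.129/4.197 = 0.2691 kJ/s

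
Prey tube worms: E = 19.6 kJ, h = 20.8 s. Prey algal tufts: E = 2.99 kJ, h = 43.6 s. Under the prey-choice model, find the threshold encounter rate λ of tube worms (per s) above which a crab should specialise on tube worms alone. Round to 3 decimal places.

0.004 per s

Drop algal tufts once their profitability E₂/h₂ falls below the rate achievable on tube worms alone: E₂/h₂ = λE₁/(1 + λh₁).
Solve for λ: λE₁h₂ = E₂(1 + λh₁) → λ(E₁h₂ − E₂h₁) = E₂ → λ = E₂/(E₁h₂ − E₂h₁).
λ = 2.99/(19.6×43.6 − 2.99×20.8) = 2.99/792.4 = 0.003773 per s.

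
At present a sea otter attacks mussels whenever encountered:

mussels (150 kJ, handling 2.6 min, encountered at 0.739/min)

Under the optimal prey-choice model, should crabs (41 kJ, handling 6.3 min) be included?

No

Current rate: (0.739×150)/(1 + 0.739×2.6) = 37.94 kJ/min.
Profitability of crabs: 41/6.3 = 6.508 kJ/min.
Since 6.508 < R, time spent handling crabs is better spent searching.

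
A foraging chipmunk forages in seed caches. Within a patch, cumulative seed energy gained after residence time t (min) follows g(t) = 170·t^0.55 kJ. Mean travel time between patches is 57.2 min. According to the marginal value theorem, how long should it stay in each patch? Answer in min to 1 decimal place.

69.9 min

Optimal t* satisfies g'(t*) = g(t*)/(T + t*).
g'(t) = 0.55·170·t^-0.45. Setting 0.55·170·t^-0.45 = 170·t^0.55/(57.2+t) gives 0.55(57.2+t) = t, so 0.45·t = 0.55×57.2.
t* = 0.55×57.2/0.45 = 69.91 min.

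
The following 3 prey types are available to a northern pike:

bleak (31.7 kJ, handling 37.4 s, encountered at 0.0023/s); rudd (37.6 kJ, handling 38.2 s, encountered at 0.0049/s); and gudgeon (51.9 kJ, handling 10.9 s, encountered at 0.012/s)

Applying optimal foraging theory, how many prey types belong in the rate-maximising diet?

3

Rank by E/h (kJ/s): gudgeon 4.76, rudd 0.984, bleak 0.848. Include each in turn until the next type's E/h falls below the running intake rate.
Rate on top 1: 0.5508. rudd: 0.984 > 0.5508 → include.
Rate on top 2: 0.6123. bleak: 0.848 > 0.6123 → include.
Optimal diet: gudgeon, rudd, bleak — 3 of 3 types.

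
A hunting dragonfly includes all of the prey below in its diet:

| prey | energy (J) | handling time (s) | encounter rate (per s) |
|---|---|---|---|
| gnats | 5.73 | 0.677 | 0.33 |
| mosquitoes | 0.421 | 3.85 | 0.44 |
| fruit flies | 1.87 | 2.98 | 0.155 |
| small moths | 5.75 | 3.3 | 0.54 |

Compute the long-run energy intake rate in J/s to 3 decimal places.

1.060 J/s

Energy encountered per unit search time: 0.33×5.73 + 0.44×0.421 + 0.155×1.87 + 0.54×5.75 = 5.471 J/s.
Handling time per unit search time: 0.33×0.677 + 0.44×3.85 + 0.155×2.98 + 0.54×3.3 = 4.161.
Rate = 5.471/(1 + 4.161) = 1.06 J/s.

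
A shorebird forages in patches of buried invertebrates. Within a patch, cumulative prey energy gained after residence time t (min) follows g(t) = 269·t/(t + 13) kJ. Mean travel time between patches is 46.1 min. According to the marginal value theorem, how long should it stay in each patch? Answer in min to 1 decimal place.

24.5 min

By the marginal value theorem, leave when the instantaneous gain rate g'(t) equals the habitat-wide average g(t)/(T + t).
g'(t) = 269·13/(t + 13)². Setting 269·13/(t+13)² = 269t/[(t+13)(46.1+t)] gives 13(46.1+t) = t(t+13), so t² = 13×46.1 = 599.3.
t* = √599.3 = 24.48 min.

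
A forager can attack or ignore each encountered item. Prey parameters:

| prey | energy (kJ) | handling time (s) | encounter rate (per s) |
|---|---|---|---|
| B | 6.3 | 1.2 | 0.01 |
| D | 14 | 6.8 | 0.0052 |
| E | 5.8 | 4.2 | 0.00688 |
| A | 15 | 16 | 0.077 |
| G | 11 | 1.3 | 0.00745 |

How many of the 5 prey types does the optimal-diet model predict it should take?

5

Rank by E/h (kJ/s): G 8.46, B 5.25, D 2.06, E 1.38, A 0.938. Include each in turn until the next type's E/h falls below the running intake rate.
Rate on top 1: 0.08116. B: 5.25 > 0.08116 → include.
Rate on top 2: 0.1419. D: 2.06 > 0.1419 → include.
Rate on top 3: 0.206. E: 1.38 > 0.206 → include.
Rate on top 4: 0.2373. A: 0.938 > 0.2373 → include.
Optimal diet: G, B, D, E, A — 5 of 5 types.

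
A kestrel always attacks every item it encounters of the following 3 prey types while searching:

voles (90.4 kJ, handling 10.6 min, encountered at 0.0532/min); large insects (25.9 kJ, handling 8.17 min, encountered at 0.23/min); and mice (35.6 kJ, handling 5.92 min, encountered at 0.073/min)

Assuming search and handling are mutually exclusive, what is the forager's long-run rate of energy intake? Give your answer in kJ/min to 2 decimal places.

R = Σλ_iE_i / (1 + Σλ_ih_i)
Numerator: 0.0532×90.4 + 0.23×25.9 + 0.073×35.6 = 13.37
Denominator: 1 + 0.0532×10.6 + 0.23×8.17 + 0.073×5.92 = 3.875
R = 13.37/3.875 = 3.449 kJ/min

3.45 kJ/min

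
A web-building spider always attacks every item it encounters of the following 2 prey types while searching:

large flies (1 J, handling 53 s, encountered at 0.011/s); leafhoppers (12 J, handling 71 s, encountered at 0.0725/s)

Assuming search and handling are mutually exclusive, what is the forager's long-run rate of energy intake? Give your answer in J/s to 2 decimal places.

R = Σλ_iE_i / (1 + Σλ_ih_i)
Numerator: 0.011×1 + 0.0725×12 = 0.881
Denominator: 1 + 0.011×53 + 0.0725×71 = 6.731
R = 0.881/6.731 = 0.1309 J/s

0.13 J/s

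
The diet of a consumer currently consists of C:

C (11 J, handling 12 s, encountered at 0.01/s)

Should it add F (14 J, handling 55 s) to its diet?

Intake rate on the current diet: R = (0.01×11) / (1 + 0.01×12) = 0.11/1.12 = 0.09821 J/s.
Profitability of F: 14/55 = 0.2545 J/s.
0.2545 > 0.09821, so adding F raises the average — include it.

Yes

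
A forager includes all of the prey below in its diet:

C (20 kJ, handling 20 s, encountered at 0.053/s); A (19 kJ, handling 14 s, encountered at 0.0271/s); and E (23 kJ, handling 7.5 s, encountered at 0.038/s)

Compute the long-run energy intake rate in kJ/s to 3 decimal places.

Energy encountered per unit search time: 0.053×20 + 0.0271×19 + 0.038×23 = 2.449 kJ/s.
Handling time per unit search time: 0.053×20 + 0.0271×14 + 0.038×7.5 = 1.724.
Rate = 2.449/(1 + 1.724) = 0.8989 kJ/s.

0.899 kJ/s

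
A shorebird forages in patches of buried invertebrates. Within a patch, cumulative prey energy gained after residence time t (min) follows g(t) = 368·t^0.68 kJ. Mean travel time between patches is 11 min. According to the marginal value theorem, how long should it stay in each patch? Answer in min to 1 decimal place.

23.4 min

Optimal t* satisfies g'(t*) = g(t*)/(T + t*).
g'(t) = 0.68·368·t^-0.32. Setting 0.68·368·t^-0.32 = 368·t^0.68/(11+t) gives 0.68(11+t) = t, so 0.32·t = 0.68×11.
t* = 0.68×11/0.32 = 23.38 min.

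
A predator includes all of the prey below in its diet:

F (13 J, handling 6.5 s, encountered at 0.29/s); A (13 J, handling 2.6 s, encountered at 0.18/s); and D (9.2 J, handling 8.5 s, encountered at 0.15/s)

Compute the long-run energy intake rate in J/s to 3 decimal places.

1.618 J/s

R = Σλ_iE_i / (1 + Σλ_ih_i)
Numerator: 0.29×13 + 0.18×13 + 0.15×9.2 = 7.49
Denominator: 1 + 0.29×6.5 + 0.18×2.6 + 0.15×8.5 = 4.628
R = 7.49/4.628 = 1.618 J/s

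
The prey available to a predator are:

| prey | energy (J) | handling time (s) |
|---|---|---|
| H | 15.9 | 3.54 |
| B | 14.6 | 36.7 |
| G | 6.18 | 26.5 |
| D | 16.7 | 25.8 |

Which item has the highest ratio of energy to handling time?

H

Profitability E/h (J/s): H = 15.9/3.54 = 4.49, B = 14.6/36.7 = 0.398, G = 6.18/26.5 = 0.233, D = 16.7/25.8 = 0.647.
Ranked: H > D > B > G.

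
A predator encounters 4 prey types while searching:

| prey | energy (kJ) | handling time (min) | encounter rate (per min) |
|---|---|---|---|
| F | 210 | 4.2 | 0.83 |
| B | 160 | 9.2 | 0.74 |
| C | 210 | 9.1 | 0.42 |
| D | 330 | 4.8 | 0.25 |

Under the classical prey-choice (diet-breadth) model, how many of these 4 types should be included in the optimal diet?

E/h in descending order: D 68.8, F 50, C 23.1, B 17.4 kJ/min. The optimal diet is the largest prefix of this list for which every included type satisfies E_i/h_i > R on the types above it.
Rate on top 1: 37.5. F: 50 > 37.5 → include.
Rate on top 2: 45.16. C: 23.1 < 45.16 → exclude; stop.
Optimal diet: D, F — 2 of 4 types.

2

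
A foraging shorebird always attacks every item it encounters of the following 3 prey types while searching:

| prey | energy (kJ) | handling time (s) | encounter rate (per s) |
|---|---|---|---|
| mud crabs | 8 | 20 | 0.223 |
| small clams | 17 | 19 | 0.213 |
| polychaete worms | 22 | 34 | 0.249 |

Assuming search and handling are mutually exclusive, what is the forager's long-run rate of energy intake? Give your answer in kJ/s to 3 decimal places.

0.606 kJ/s

Energy encountered per unit search time: 0.223×8 + 0.213×17 + 0.249×22 = 10.88 kJ/s.
Handling time per unit search time: 0.223×20 + 0.213×19 + 0.249×34 = 16.97.
Rate = 10.88/(1 + 16.97) = 0.6055 kJ/s.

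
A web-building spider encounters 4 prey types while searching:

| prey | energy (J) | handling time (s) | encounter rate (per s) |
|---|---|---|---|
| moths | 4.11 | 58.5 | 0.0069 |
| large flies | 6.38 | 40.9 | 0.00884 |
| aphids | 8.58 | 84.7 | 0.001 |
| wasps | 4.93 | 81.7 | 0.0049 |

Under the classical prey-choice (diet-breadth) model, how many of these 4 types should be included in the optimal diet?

E/h in descending order: large flies 0.156, aphids 0.101, moths 0.0703, wasps 0.0603 J/s. The optimal diet is the largest prefix of this list for which every included type satisfies E_i/h_i > R on the types above it.
Rate on top 1: 0.04142. aphids: 0.101 > 0.04142 → include.
Rate on top 2: 0.04493. moths: 0.0703 > 0.04493 → include.
Rate on top 3: 0.05046. wasps: 0.0603 > 0.05046 → include.
Optimal diet: large flies, aphids, moths, wasps — 4 of 4 types.

4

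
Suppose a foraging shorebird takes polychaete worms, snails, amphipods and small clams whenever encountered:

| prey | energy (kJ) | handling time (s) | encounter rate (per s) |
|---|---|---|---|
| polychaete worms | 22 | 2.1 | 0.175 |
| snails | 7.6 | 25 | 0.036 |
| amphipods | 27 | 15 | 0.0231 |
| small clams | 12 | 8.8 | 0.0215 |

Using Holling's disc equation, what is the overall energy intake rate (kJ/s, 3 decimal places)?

1.786 kJ/s

R = (0.175×22 + 0.036×7.6 + 0.0231×27 + 0.0215×12) / (1 + 0.175×2.1 + 0.036×25 + 0.0231×15 + 0.0215×8.8) = 5.005/2.803 = 1.786 kJ/s.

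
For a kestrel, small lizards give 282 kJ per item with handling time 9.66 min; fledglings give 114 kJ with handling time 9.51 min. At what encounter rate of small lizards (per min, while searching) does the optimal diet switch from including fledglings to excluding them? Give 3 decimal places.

Drop fledglings once their profitability E₂/h₂ falls below the rate achievable on small lizards alone: E₂/h₂ = λE₁/(1 + λh₁).
Solve for λ: λE₁h₂ = E₂(1 + λh₁) → λ(E₁h₂ − E₂h₁) = E₂ → λ = E₂/(E₁h₂ − E₂h₁).
λ = 114/(282×9.51 − 114×9.66) = 114/1581 = 0.07213 per min.

0.072 per min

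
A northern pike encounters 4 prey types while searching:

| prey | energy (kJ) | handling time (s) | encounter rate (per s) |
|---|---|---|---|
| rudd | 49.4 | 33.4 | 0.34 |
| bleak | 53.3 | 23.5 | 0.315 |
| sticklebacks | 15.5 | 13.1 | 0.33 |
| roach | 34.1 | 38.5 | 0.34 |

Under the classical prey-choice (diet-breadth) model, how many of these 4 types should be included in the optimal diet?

1

Profitabilities (E/h, kJ/s): bleak 2.27, rudd 1.48, sticklebacks 1.18, roach 0.886. Add prey in this order while the next type's profitability exceeds the intake rate on those already taken.
Rate on top 1: 1.998. rudd: 1.48 < 1.998 → exclude; stop.
Optimal diet: bleak — 1 of 4 types.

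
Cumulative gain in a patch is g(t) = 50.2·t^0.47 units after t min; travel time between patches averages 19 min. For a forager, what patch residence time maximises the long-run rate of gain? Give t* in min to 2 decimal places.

Optimal t* satisfies g'(t*) = g(t*)/(T + t*).
g'(t) = 0.47·50.2·t^-0.53. Setting 0.47·50.2·t^-0.53 = 50.2·t^0.47/(19+t) gives 0.47(19+t) = t, so 0.53·t = 0.47×19.
t* = 0.47×19/0.53 = 16.85 min.

16.85 min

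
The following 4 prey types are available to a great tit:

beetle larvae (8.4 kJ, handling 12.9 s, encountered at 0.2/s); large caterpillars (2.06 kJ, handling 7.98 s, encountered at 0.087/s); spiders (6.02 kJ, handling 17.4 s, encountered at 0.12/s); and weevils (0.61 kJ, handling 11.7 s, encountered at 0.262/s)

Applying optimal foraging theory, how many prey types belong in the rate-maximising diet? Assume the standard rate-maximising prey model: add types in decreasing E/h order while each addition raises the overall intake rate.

1

E/h in descending order: beetle larvae 0.651, spiders 0.346, large caterpillars 0.258, weevils 0.0521 kJ/s. The optimal diet is the largest prefix of this list for which every included type satisfies E_i/h_i > R on the types above it.
Rate on top 1: 0.4693. spiders: 0.346 < 0.4693 → exclude; stop.
Optimal diet: beetle larvae — 1 of 4 types.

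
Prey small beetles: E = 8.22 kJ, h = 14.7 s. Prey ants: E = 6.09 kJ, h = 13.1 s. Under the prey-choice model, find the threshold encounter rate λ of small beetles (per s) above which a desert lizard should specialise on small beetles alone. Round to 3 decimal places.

0.335 per s

At the threshold, the rate on small beetles alone equals the profitability of ants: λ·8.22/(1 + λ·14.7) = 6.09/13.1 = 0.4649.
Rearranging, λ(8.22 − 0.4649×14.7) = 0.4649, so λ = 0.4649/1.386 = 0.3354 per s.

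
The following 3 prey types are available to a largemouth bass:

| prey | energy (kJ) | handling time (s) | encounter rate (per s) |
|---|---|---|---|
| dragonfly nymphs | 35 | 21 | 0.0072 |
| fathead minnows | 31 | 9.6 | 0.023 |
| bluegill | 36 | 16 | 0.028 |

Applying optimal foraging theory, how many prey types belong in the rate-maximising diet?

3

Profitabilities (E/h, kJ/s): fathead minnows 3.23, bluegill 2.25, dragonfly nymphs 1.67. Add prey in this order while the next type's profitability exceeds the intake rate on those already taken.
Rate on top 1: 0.584. bluegill: 2.25 > 0.584 → include.
Rate on top 2: 1.031. dragonfly nymphs: 1.67 > 1.031 → include.
Optimal diet: fathead minnows, bluegill, dragonfly nymphs — 3 of 3 types.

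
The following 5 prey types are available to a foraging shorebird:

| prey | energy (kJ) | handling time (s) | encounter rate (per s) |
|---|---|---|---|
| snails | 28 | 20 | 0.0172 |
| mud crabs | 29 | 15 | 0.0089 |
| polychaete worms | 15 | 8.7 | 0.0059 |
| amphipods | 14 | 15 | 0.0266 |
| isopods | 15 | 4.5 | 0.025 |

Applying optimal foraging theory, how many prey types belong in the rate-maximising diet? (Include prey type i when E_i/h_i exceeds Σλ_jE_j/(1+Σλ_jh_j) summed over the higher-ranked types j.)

Rank by E/h (kJ/s): isopods 3.33, mud crabs 1.93, polychaete worms 1.72, snails 1.4, amphipods 0.933. Include each in turn until the next type's E/h falls below the running intake rate.
Rate on top 1: 0.3371. mud crabs: 1.93 > 0.3371 → include.
Rate on top 2: 0.5081. polychaete worms: 1.72 > 0.5081 → include.
Rate on top 3: 0.5562. snails: 1.4 > 0.5562 → include.
Rate on top 4: 0.7331. amphipods: 0.933 > 0.7331 → include.
Optimal diet: isopods, mud crabs, polychaete worms, snails, amphipods — 5 of 5 types.

5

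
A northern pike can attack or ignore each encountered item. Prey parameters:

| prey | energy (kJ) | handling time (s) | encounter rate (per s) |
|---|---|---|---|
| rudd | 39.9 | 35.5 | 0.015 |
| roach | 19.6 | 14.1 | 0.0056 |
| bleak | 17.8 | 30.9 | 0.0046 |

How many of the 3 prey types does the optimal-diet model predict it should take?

3

E/h in descending order: roach 1.39, rudd 1.12, bleak 0.576 kJ/s. The optimal diet is the largest prefix of this list for which every included type satisfies E_i/h_i > R on the types above it.
Rate on top 1: 0.1017. rudd: 1.12 > 0.1017 → include.
Rate on top 2: 0.4395. bleak: 0.576 > 0.4395 → include.
Optimal diet: roach, rudd, bleak — 3 of 3 types.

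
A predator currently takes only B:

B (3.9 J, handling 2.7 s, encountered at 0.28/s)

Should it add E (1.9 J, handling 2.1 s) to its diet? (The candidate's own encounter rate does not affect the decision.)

On B alone, R = ΣλE/(1+Σλh) = 1.092/1.756 = 0.6219 J/s.
E: E/h = 1.9/2.1 = 0.9048 J/s.
0.9048 > 0.6219, so adding E raises the average — include it.

Yes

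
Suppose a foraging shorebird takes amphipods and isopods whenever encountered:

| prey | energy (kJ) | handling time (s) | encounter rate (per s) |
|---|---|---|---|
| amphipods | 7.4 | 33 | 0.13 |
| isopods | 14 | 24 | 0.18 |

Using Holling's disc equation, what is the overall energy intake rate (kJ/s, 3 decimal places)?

Energy encountered per unit search time: 0.13×7.4 + 0.18×14 = 3.482 kJ/s.
Handling time per unit search time: 0.13×33 + 0.18×24 = 8.61.
Rate = 3.482/(1 + 8.61) = 0.3623 kJ/s.

0.362 kJ/s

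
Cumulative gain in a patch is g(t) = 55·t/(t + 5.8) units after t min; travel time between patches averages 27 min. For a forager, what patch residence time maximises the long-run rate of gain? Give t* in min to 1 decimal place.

By the marginal value theorem, leave when the instantaneous gain rate g'(t) equals the habitat-wide average g(t)/(T + t).
g'(t) = 55·5.8/(t + 5.8)². Setting 55·5.8/(t+5.8)² = 55t/[(t+5.8)(27+t)] gives 5.8(27+t) = t(t+5.8), so t² = 5.8×27 = 156.6.
t* = √156.6 = 12.51 min.

12.5 min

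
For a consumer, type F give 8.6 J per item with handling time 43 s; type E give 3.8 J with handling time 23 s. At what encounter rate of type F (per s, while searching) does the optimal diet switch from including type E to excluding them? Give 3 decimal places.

At the threshold, the rate on type F alone equals the profitability of type E: λ·8.6/(1 + λ·43) = 3.8/23 = 0.1652.
Rearranging, λ(8.6 − 0.1652×43) = 0.1652, so λ = 0.1652/1.496 = 0.1105 per s.

0.110 per s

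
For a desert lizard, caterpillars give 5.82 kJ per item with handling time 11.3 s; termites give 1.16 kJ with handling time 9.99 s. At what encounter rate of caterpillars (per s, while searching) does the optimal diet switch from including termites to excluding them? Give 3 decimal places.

0.026 per s

At the threshold, the rate on caterpillars alone equals the profitability of termites: λ·5.82/(1 + λ·11.3) = 1.16/9.99 = 0.1161.
Rearranging, λ(5.82 − 0.1161×11.3) = 0.1161, so λ = 0.1161/4.508 = 0.02576 per s.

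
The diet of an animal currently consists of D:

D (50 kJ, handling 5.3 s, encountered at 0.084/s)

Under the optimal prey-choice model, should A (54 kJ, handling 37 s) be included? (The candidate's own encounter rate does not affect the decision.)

No

Current rate: (0.084×50)/(1 + 0.084×5.3) = 2.906 kJ/s.
A: E/h = 54/37 = 1.459 kJ/s.
1.459 < 2.906, so adding A would lower the average — exclude it.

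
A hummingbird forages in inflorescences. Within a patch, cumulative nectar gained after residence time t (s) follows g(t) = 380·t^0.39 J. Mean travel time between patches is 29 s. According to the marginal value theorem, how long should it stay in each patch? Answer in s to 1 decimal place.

Optimal t* satisfies g'(t*) = g(t*)/(T + t*).
g'(t) = 0.39·380·t^-0.61. Setting 0.39·380·t^-0.61 = 380·t^0.39/(29+t) gives 0.39(29+t) = t, so 0.61·t = 0.39×29.
t* = 0.39×29/0.61 = 18.54 s.

18.5 s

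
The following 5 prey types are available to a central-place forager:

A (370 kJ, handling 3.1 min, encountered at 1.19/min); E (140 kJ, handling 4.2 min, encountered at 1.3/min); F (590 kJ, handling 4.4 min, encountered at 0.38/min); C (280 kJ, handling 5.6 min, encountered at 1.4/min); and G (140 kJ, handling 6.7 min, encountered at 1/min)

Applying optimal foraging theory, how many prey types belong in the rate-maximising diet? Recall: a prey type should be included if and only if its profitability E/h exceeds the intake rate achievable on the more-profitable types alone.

2

Profitabilities (E/h, kJ/min): F 134, A 119, C 50, E 33.3, G 20.9. Add prey in this order while the next type's profitability exceeds the intake rate on those already taken.
Rate on top 1: 83.91. A: 119 > 83.91 → include.
Rate on top 2: 104.5. C: 50 < 104.5 → exclude; stop.
Optimal diet: F, A — 2 of 5 types.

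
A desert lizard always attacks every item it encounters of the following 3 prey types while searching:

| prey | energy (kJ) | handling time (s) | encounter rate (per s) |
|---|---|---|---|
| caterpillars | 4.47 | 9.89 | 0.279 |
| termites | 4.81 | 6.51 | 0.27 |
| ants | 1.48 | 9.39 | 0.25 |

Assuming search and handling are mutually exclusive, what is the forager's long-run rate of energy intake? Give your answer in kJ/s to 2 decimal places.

R = (0.279×4.47 + 0.27×4.81 + 0.25×1.48) / (1 + 0.279×9.89 + 0.27×6.51 + 0.25×9.39) = 2.916/7.865 = 0.3708 kJ/s.

0.37 kJ/s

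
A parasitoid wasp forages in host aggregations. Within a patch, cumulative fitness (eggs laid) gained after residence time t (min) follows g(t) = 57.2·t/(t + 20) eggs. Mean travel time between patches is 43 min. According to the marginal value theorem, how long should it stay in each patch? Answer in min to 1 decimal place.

29.3 min

Maximise g(t)/(T+t): set derivative to zero → g'(t)(T+t) = g(t).
g'(t) = 57.2·20/(t + 20)². Setting 57.2·20/(t+20)² = 57.2t/[(t+20)(43+t)] gives 20(43+t) = t(t+20), so t² = 20×43 = 860.
t* = √860 = 29.33 min.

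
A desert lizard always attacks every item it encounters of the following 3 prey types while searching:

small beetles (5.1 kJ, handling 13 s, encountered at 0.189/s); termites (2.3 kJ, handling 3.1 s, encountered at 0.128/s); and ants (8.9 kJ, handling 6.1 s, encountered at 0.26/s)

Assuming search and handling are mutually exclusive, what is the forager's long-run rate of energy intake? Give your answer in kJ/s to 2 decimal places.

0.66 kJ/s

R = (0.189×5.1 + 0.128×2.3 + 0.26×8.9) / (1 + 0.189×13 + 0.128×3.1 + 0.26×6.1) = 3.572/5.44 = 0.6567 kJ/s.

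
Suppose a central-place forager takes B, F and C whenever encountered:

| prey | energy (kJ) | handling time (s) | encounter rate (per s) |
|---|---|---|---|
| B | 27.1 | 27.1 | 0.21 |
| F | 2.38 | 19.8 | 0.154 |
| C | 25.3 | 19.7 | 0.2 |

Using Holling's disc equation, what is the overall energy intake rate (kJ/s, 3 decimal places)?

R = Σλ_iE_i / (1 + Σλ_ih_i)
Numerator: 0.21×27.1 + 0.154×2.38 + 0.2×25.3 = 11.12
Denominator: 1 + 0.21×27.1 + 0.154×19.8 + 0.2×19.7 = 13.68
R = 11.12/13.68 = 0.8127 kJ/s

0.813 kJ/s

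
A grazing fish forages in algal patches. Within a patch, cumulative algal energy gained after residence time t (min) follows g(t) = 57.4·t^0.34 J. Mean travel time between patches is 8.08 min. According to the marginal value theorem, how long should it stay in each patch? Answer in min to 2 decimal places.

By the marginal value theorem, leave when the instantaneous gain rate g'(t) equals the habitat-wide average g(t)/(T + t).
g'(t) = 0.34·57.4·t^-0.66. Setting 0.34·57.4·t^-0.66 = 57.4·t^0.34/(8.08+t) gives 0.34(8.08+t) = t, so 0.66·t = 0.34×8.08.
t* = 0.34×8.08/0.66 = 4.162 min.

4.16 min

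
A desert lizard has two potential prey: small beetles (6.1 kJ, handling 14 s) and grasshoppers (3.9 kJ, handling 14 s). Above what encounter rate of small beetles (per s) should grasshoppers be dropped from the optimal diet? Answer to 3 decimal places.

The zero-one rule: include grasshoppers iff E₂/h₂ > λE₁/(1+λh₁). Equality gives the switch point.
λE₁h₂ = E₂ + λE₂h₁ ⇒ λ = E₂/(E₁h₂ − E₂h₁) = 3.9/(85.4 − 54.6) = 0.1266 per s.

0.127 per s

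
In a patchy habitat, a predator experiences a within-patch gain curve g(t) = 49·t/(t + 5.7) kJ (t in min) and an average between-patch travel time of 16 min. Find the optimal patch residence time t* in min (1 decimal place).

By the marginal value theorem, leave when the instantaneous gain rate g'(t) equals the habitat-wide average g(t)/(T + t).
g'(t) = 49·5.7/(t + 5.7)². Setting 49·5.7/(t+5.7)² = 49t/[(t+5.7)(16+t)] gives 5.7(16+t) = t(t+5.7), so t² = 5.7×16 = 91.2.
t* = √91.2 = 9.55 min.

9.5 min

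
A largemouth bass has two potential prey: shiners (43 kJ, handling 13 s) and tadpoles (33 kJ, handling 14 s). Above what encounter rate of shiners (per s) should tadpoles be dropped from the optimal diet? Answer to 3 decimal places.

0.191 per s

At the threshold, the rate on shiners alone equals the profitability of tadpoles: λ·43/(1 + λ·13) = 33/14 = 2.357.
Rearranging, λ(43 − 2.357×13) = 2.357, so λ = 2.357/12.36 = 0.1908 per s.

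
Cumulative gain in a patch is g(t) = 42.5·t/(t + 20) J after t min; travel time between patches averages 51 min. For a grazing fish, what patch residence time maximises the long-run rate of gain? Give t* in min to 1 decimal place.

31.9 min

Maximise g(t)/(T+t): set derivative to zero → g'(t)(T+t) = g(t).
g'(t) = 42.5·20/(t + 20)². Setting 42.5·20/(t+20)² = 42.5t/[(t+20)(51+t)] gives 20(51+t) = t(t+20), so t² = 20×51 = 1020.
t* = √1020 = 31.94 min.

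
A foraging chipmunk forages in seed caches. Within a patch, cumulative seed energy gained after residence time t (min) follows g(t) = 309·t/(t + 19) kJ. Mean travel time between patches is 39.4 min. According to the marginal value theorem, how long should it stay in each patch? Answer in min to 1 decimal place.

Maximise g(t)/(T+t): set derivative to zero → g'(t)(T+t) = g(t).
g'(t) = 309·19/(t + 19)². Setting 309·19/(t+19)² = 309t/[(t+19)(39.4+t)] gives 19(39.4+t) = t(t+19), so t² = 19×39.4 = 748.6.
t* = √748.6 = 27.36 min.

27.4 min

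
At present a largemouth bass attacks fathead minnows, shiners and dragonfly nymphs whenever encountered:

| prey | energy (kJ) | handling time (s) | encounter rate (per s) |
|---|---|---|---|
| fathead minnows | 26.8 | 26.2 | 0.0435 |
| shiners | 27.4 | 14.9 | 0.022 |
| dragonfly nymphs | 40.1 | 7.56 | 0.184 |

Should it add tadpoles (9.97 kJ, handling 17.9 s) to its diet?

Intake rate on the current diet: R = (0.0435×26.8 + 0.022×27.4 + 0.184×40.1) / (1 + 0.0435×26.2 + 0.022×14.9 + 0.184×7.56) = 9.147/3.859 = 2.371 kJ/s.
Profitability of tadpoles: 9.97/17.9 = 0.557 kJ/s.
Since 0.557 < R, time spent handling tadpoles is better spent searching.

No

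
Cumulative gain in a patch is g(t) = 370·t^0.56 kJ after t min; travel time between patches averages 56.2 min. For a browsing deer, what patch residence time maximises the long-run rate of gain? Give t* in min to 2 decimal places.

By the marginal value theorem, leave when the instantaneous gain rate g'(t) equals the habitat-wide average g(t)/(T + t).
g'(t) = 0.56·370·t^-0.44. Setting 0.56·370·t^-0.44 = 370·t^0.56/(56.2+t) gives 0.56(56.2+t) = t, so 0.44·t = 0.56×56.2.
t* = 0.56×56.2/0.44 = 71.53 min.

71.53 min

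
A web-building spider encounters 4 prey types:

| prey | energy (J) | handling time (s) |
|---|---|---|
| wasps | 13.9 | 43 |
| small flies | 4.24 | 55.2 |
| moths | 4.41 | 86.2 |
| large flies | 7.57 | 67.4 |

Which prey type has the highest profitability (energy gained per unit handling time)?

wasps

In descending order of E/h:
wasps: 13.9/43 = 0.323 J/s
large flies: 7.57/67.4 = 0.112 J/s
small flies: 4.24/55.2 = 0.0768 J/s
moths: 4.41/86.2 = 0.0512 J/s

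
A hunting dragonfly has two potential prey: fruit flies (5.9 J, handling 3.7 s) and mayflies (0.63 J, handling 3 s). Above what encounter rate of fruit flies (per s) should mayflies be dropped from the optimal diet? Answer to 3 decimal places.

At the threshold, the rate on fruit flies alone equals the profitability of mayflies: λ·5.9/(1 + λ·3.7) = 0.63/3 = 0.21.
Rearranging, λ(5.9 − 0.21×3.7) = 0.21, so λ = 0.21/5.123 = 0.04099 per s.

0.041 per s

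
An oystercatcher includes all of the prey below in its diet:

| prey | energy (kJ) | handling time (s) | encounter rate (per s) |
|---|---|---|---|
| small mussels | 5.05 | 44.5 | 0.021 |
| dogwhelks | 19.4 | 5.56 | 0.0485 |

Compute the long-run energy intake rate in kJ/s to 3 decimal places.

R = (0.021×5.05 + 0.0485×19.4) / (1 + 0.021×44.5 + 0.0485×5.56) = 1.047/2.204 = 0.475 kJ/s.

0.475 kJ/s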